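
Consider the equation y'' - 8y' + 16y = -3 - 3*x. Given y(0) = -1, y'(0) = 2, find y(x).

y = -9/32 - 23*exp(4*x)/32 - 3*x/16 + 81*x*exp(4*x)/16

Characteristic equation r² - 8r + 16 = 0 has discriminant (-8)² - 4·(16) = 0, so r = 4 is a repeated root.
Hence y_h = (C1 + C2*x)*exp(4*x).
For the particular solution try y_p = A0 + A1*x. Substituting and matching coefficients of each power of x gives A0 = -9/32, A1 = -3/16, so y_p = -9/32 - 3*x/16.
General solution: y = -9/32 - 3*x/16 + C1*exp(4*x) + C2*x*exp(4*x).
Apply the initial conditions: y(0) = -9/32 + C1 = -1 and y'(0) = -3/16 + C2 + 4*C1 = 2. Solving gives C1 = -23/32, C2 = 81/16.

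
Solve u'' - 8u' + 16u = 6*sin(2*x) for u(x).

u = 6*cos(2*x)/25 + 9*sin(2*x)/50 + C1*exp(4*x) + C2*x*exp(4*x)

Characteristic equation r² - 8r + 16 = 0 has discriminant (-8)² - 4·(16) = 0, so r = 4 is a repeated root.
Hence u_h = (C1 + C2*x)*exp(4*x).
Try u_p = A*cos(2*x) + B*sin(2*x). Substituting and equating the coefficients of cos(2x) and sin(2x) gives A = 6/25, B = 9/50, so u_p = 6*cos(2*x)/25 + 9*sin(2*x)/50.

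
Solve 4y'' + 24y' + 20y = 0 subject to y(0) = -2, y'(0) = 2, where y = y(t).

y = -2*exp(-t)

Divide through by 4: y'' + 6y' + 5y = 0.
Characteristic equation r² + 6r + 5 = 0 factors as (r + 5)(r + 1) = 0, so r = -5, -1.
Hence y_h = C1*exp(-5*t) + C2*exp(-t).
Apply the initial conditions: y(0) = C1 + C2 = -2 and y'(0) = -C2 - 5*C1 = 2. Solving gives C1 = 0, C2 = -2.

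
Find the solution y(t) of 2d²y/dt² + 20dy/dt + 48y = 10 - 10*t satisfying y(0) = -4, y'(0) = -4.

y = 85/288 - 473*exp(-4*t)/32 - 5*t/24 + 755*exp(-6*t)/72

Divide through by 2: y'' + 10y' + 24y = 5 - 5*t.
Characteristic equation r² + 10r + 24 = 0 factors as (r + 4)(r + 6) = 0, so r = -4, -6.
Hence y_h = C1*exp(-4*t) + C2*exp(-6*t).
For the particular solution try y_p = A0 + A1*t. Substituting and matching coefficients of each power of t gives A0 = 85/288, A1 = -5/24, so y_p = 85/288 - 5*t/24.
General solution: y = 85/288 - 5*t/24 + C1*exp(-4*t) + C2*exp(-6*t).
Apply the initial conditions: y(0) = 85/288 + C1 + C2 = -4 and y'(0) = -5/24 - 6*C2 - 4*C1 = -4. Solving gives C1 = -473/32, C2 = 755/72.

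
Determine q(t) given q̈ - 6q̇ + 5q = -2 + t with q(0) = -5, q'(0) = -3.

q = -4/25 - 21*exp(t)/4 + t/5 + 41*exp(5*t)/100

Characteristic equation r² - 6r + 5 = 0 factors as (r - 1)(r - 5) = 0, so r = 1, 5.
Hence q_h = C1*exp(t) + C2*exp(5*t).
For the particular solution try q_p = A0 + A1*t. Substituting and matching coefficients of each power of t gives A0 = -4/25, A1 = 1/5, so q_p = -4/25 + t/5.
General solution: q = -4/25 + t/5 + C1*exp(t) + C2*exp(5*t).
Apply the initial conditions: q(0) = -4/25 + C1 + C2 = -5 and q'(0) = 1/5 + C1 + 5*C2 = -3. Solving gives C1 = -21/4, C2 = 41/100.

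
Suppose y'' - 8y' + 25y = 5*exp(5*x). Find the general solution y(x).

y = exp(5*x)/2 + C1*cos(3*x)*exp(4*x) + C2*exp(4*x)*sin(3*x)

Characteristic equation r² - 8r + 25 = 0 has discriminant (-8)² - 4·(25) = -36 < 0, so r = 4 ± 3i.
Hence y_h = C1*cos(3*x)*exp(4*x) + C2*exp(4*x)*sin(3*x).
Try y_p = A*exp(5*x). Substituting into the equation and dividing by exp(5*x) gives A = 1/2, so y_p = exp(5*x)/2.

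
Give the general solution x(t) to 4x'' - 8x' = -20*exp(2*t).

Divide through by 4: x'' - 2x' = -5*exp(2*t).
Characteristic equation r² - 2r = 0 factors as (r - 2)r = 0, so r = 2, 0.
Hence x_h = C1*exp(2*t) + C2.
Since exp(2*t) solves the homogeneous equation (r = 2 is a root of multiplicity 1), multiply the trial by t. Try x_p = A*t*exp(2*t). Substituting into the equation and dividing by exp(2*t) gives A = -5/2, so x_p = -5*t*exp(2*t)/2.

x = C2 + C1*exp(2*t) - 5*t*exp(2*t)/2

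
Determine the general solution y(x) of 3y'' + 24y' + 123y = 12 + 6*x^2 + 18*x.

Divide through by 3: y'' + 8y' + 41y = 4 + 2*x^2 + 6*x.
Characteristic equation r² + 8r + 41 = 0 has discriminant (8)² - 4·(41) = -100 < 0, so r = -4 ± 5i.
Hence y_h = C1*cos(5*x)*exp(-4*x) + C2*exp(-4*x)*sin(5*x).
For the particular solution try y_p = A0 + A1*x + A2*x^2. Substituting and matching coefficients of each power of x gives A0 = 4848/68921, A1 = 214/1681, A2 = 2/41, so y_p = 4848/68921 + 2*x^2/41 + 214*x/1681.

y = 4848/68921 + 2*x**2/41 + 214*x/1681 + C1*cos(5*x)*exp(-4*x) + C2*exp(-4*x)*sin(5*x)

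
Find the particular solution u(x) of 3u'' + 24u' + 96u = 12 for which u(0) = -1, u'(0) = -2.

u = 1/8 - 13*exp(-4*x)*sin(4*x)/8 - 9*cos(4*x)*exp(-4*x)/8

Divide through by 3: u'' + 8u' + 32u = 4.
Characteristic equation r² + 8r + 32 = 0 has discriminant (8)² - 4·(32) = -64 < 0, so r = -4 ± 4i.
Hence u_h = C1*cos(4*x)*exp(-4*x) + C2*exp(-4*x)*sin(4*x).
For the particular solution try u_p = A0. Substituting and matching coefficients of each power of x gives A0 = 1/8, so u_p = 1/8.
General solution: u = 1/8 + C1*cos(4*x)*exp(-4*x) + C2*exp(-4*x)*sin(4*x).
Apply the initial conditions: u(0) = 1/8 + C1 = -1 and u'(0) = -4*C1 + 4*C2 = -2. Solving gives C1 = -9/8, C2 = -13/8.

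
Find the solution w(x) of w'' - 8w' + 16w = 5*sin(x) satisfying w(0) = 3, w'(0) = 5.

w = 40*cos(x)/289 + 75*sin(x)/289 + 827*exp(4*x)/289 - 114*x*exp(4*x)/17

Characteristic equation r² - 8r + 16 = 0 has discriminant (-8)² - 4·(16) = 0, so r = 4 is a repeated root.
Hence w_h = (C1 + C2*x)*exp(4*x).
Try w_p = A*cos(x) + B*sin(x). Substituting and equating the coefficients of cos(x) and sin(x) gives A = 40/289, B = 75/289, so w_p = 40*cos(x)/289 + 75*sin(x)/289.
General solution: w = 40*cos(x)/289 + 75*sin(x)/289 + C1*exp(4*x) + C2*x*exp(4*x).
Apply the initial conditions: w(0) = 40/289 + C1 = 3 and w'(0) = 75/289 + C2 + 4*C1 = 5. Solving gives C1 = 827/289, C2 = -114/17.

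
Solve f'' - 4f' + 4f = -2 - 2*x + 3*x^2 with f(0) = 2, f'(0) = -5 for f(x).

Characteristic equation r² - 4r + 4 = 0 has discriminant (-4)² - 4·(4) = 0, so r = 2 is a repeated root.
Hence f_h = (C1 + C2*x)*exp(2*x).
For the particular solution try f_p = A0 + A1*x + A2*x^2. Substituting and matching coefficients of each power of x gives A0 = 1/8, A1 = 1, A2 = 3/4, so f_p = 1/8 + x + 3*x^2/4.
General solution: f = 1/8 + x + 3*x^2/4 + C1*exp(2*x) + C2*x*exp(2*x).
Apply the initial conditions: f(0) = 1/8 + C1 = 2 and f'(0) = 1 + C2 + 2*C1 = -5. Solving gives C1 = 15/8, C2 = -39/4.

f = 1/8 + x + 3*x**2/4 + 15*exp(2*x)/8 - 39*x*exp(2*x)/4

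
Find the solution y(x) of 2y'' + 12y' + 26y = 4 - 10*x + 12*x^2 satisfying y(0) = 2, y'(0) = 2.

Divide through by 2: y'' + 6y' + 13y = 2 - 5*x + 6*x^2.
Characteristic equation r² + 6r + 13 = 0 has discriminant (6)² - 4·(13) = -16 < 0, so r = -3 ± 2i.
Hence y_h = C1*cos(2*x)*exp(-3*x) + C2*exp(-3*x)*sin(2*x).
For the particular solution try y_p = A0 + A1*x + A2*x^2. Substituting and matching coefficients of each power of x gives A0 = 1004/2197, A1 = -137/169, A2 = 6/13, so y_p = 1004/2197 - 137*x/169 + 6*x^2/13.
General solution: y = 1004/2197 - 137*x/169 + 6*x^2/13 + C1*cos(2*x)*exp(-3*x) + C2*exp(-3*x)*sin(2*x).
Apply the initial conditions: y(0) = 1004/2197 + C1 = 2 and y'(0) = -137/169 - 3*C1 + 2*C2 = 2. Solving gives C1 = 3390/2197, C2 = 16345/4394.

y = 1004/2197 - 137*x/169 + 6*x**2/13 + 3390*cos(2*x)*exp(-3*x)/2197 + 16345*exp(-3*x)*sin(2*x)/4394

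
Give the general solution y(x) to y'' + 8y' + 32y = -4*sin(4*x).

Characteristic equation r² + 8r + 32 = 0 has discriminant (8)² - 4·(32) = -64 < 0, so r = -4 ± 4i.
Hence y_h = C1*cos(4*x)*exp(-4*x) + C2*exp(-4*x)*sin(4*x).
Try y_p = A*cos(4*x) + B*sin(4*x). Substituting and equating the coefficients of cos(4x) and sin(4x) gives A = 1/10, B = -1/20, so y_p = -sin(4*x)/20 + cos(4*x)/10.

y = -sin(4*x)/20 + cos(4*x)/10 + C1*cos(4*x)*exp(-4*x) + C2*exp(-4*x)*sin(4*x)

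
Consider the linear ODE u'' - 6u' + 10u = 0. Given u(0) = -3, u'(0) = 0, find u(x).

u = -3*cos(x)*exp(3*x) + 9*exp(3*x)*sin(x)

Characteristic equation r² - 6r + 10 = 0 has discriminant (-6)² - 4·(10) = -4 < 0, so r = 3 ± i.
Hence u_h = C1*cos(x)*exp(3*x) + C2*exp(3*x)*sin(x).
Apply the initial conditions: u(0) = C1 = -3 and u'(0) = C2 + 3*C1 = 0. Solving gives C1 = -3, C2 = 9.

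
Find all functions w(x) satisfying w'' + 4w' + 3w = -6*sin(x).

Characteristic equation r² + 4r + 3 = 0 factors as (r + 1)(r + 3) = 0, so r = -1, -3.
Hence w_h = C1*exp(-x) + C2*exp(-3*x).
Try w_p = A*cos(x) + B*sin(x). Substituting and equating the coefficients of cos(x) and sin(x) gives A = 6/5, B = -3/5, so w_p = -3*sin(x)/5 + 6*cos(x)/5.

w = -3*sin(x)/5 + 6*cos(x)/5 + C1*exp(-x) + C2*exp(-3*x)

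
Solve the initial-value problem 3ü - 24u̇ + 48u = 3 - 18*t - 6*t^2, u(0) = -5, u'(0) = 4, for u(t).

Divide through by 3: u'' - 8u' + 16u = 1 - 6*t - 2*t^2.
Characteristic equation r² - 8r + 16 = 0 has discriminant (-8)² - 4·(16) = 0, so r = 4 is a repeated root.
Hence u_h = (C1 + C2*t)*exp(4*t).
For the particular solution try u_p = A0 + A1*t + A2*t^2. Substituting and matching coefficients of each power of t gives A0 = -11/64, A1 = -1/2, A2 = -1/8, so u_p = -11/64 - t/2 - t^2/8.
General solution: u = -11/64 - t/2 - t^2/8 + C1*exp(4*t) + C2*t*exp(4*t).
Apply the initial conditions: u(0) = -11/64 + C1 = -5 and u'(0) = -1/2 + C2 + 4*C1 = 4. Solving gives C1 = -309/64, C2 = 381/16.

u = -11/64 - 309*exp(4*t)/64 - t/2 - t**2/8 + 381*t*exp(4*t)/16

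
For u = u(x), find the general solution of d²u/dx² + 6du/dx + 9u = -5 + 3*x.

u = -7/9 + x/3 + C1*exp(-3*x) + C2*x*exp(-3*x)

Characteristic equation r² + 6r + 9 = 0 has discriminant (6)² - 4·(9) = 0, so r = -3 is a repeated root.
Hence u_h = (C1 + C2*x)*exp(-3*x).
For the particular solution try u_p = A0 + A1*x. Substituting and matching coefficients of each power of x gives A0 = -7/9, A1 = 1/3, so u_p = -7/9 + x/3.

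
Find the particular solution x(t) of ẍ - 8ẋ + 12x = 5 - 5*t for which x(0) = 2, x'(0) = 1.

x = 5/36 - 83*exp(6*t)/144 - 5*t/12 + 39*exp(2*t)/16

Characteristic equation r² - 8r + 12 = 0 factors as (r - 6)(r - 2) = 0, so r = 6, 2.
Hence x_h = C1*exp(6*t) + C2*exp(2*t).
For the particular solution try x_p = A0 + A1*t. Substituting and matching coefficients of each power of t gives A0 = 5/36, A1 = -5/12, so x_p = 5/36 - 5*t/12.
General solution: x = 5/36 - 5*t/12 + C1*exp(6*t) + C2*exp(2*t).
Apply the initial conditions: x(0) = 5/36 + C1 + C2 = 2 and x'(0) = -5/12 + 2*C2 + 6*C1 = 1. Solving gives C1 = -83/144, C2 = 39/16.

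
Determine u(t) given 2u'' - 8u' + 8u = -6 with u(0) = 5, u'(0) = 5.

Divide through by 2: u'' - 4u' + 4u = -3.
Characteristic equation r² - 4r + 4 = 0 has discriminant (-4)² - 4·(4) = 0, so r = 2 is a repeated root.
Hence u_h = (C1 + C2*t)*exp(2*t).
For the particular solution try u_p = A0. Substituting and matching coefficients of each power of t gives A0 = -3/4, so u_p = -3/4.
General solution: u = -3/4 + C1*exp(2*t) + C2*t*exp(2*t).
Apply the initial conditions: u(0) = -3/4 + C1 = 5 and u'(0) = C2 + 2*C1 = 5. Solving gives C1 = 23/4, C2 = -13/2.

u = -3/4 + 23*exp(2*t)/4 - 13*t*exp(2*t)/2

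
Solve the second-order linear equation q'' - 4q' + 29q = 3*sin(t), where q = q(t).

q = 3*cos(t)/200 + 21*sin(t)/200 + C1*cos(5*t)*exp(2*t) + C2*exp(2*t)*sin(5*t)

Characteristic equation r² - 4r + 29 = 0 has discriminant (-4)² - 4·(29) = -100 < 0, so r = 2 ± 5i.
Hence q_h = C1*cos(5*t)*exp(2*t) + C2*exp(2*t)*sin(5*t).
Try q_p = A*cos(t) + B*sin(t). Substituting and equating the coefficients of cos(t) and sin(t) gives A = 3/200, B = 21/200, so q_p = 3*cos(t)/200 + 21*sin(t)/200.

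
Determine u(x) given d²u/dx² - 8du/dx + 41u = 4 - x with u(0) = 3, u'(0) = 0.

Characteristic equation r² - 8r + 41 = 0 has discriminant (-8)² - 4·(41) = -100 < 0, so r = 4 ± 5i.
Hence u_h = C1*cos(5*x)*exp(4*x) + C2*exp(4*x)*sin(5*x).
For the particular solution try u_p = A0 + A1*x. Substituting and matching coefficients of each power of x gives A0 = 156/1681, A1 = -1/41, so u_p = 156/1681 - x/41.
General solution: u = 156/1681 - x/41 + C1*cos(5*x)*exp(4*x) + C2*exp(4*x)*sin(5*x).
Apply the initial conditions: u(0) = 156/1681 + C1 = 3 and u'(0) = -1/41 + 4*C1 + 5*C2 = 0. Solving gives C1 = 4887/1681, C2 = -19507/8405.

u = 156/1681 - x/41 - 19507*exp(4*x)*sin(5*x)/8405 + 4887*cos(5*x)*exp(4*x)/1681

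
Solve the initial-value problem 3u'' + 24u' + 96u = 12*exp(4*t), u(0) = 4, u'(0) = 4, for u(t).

u = exp(4*t)/20 + 49*exp(-4*t)*sin(4*t)/10 + 79*cos(4*t)*exp(-4*t)/20

Divide through by 3: u'' + 8u' + 32u = 4*exp(4*t).
Characteristic equation r² + 8r + 32 = 0 has discriminant (8)² - 4·(32) = -64 < 0, so r = -4 ± 4i.
Hence u_h = C1*cos(4*t)*exp(-4*t) + C2*exp(-4*t)*sin(4*t).
Try u_p = A*exp(4*t). Substituting into the equation and dividing by exp(4*t) gives A = 1/20, so u_p = exp(4*t)/20.
General solution: u = exp(4*t)/20 + C1*cos(4*t)*exp(-4*t) + C2*exp(-4*t)*sin(4*t).
Apply the initial conditions: u(0) = 1/20 + C1 = 4 and u'(0) = 1/5 - 4*C1 + 4*C2 = 4. Solving gives C1 = 79/20, C2 = 49/10.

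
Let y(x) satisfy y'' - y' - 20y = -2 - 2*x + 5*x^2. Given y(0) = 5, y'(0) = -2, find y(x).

y = 11/160 - x**2/4 + x/8 + 88*exp(5*x)/45 + 857*exp(-4*x)/288

Characteristic equation r² - r - 20 = 0 factors as (r + 4)(r - 5) = 0, so r = -4, 5.
Hence y_h = C1*exp(-4*x) + C2*exp(5*x).
For the particular solution try y_p = A0 + A1*x + A2*x^2. Substituting and matching coefficients of each power of x gives A0 = 11/160, A1 = 1/8, A2 = -1/4, so y_p = 11/160 - x^2/4 + x/8.
General solution: y = 11/160 - x^2/4 + x/8 + C1*exp(-4*x) + C2*exp(5*x).
Apply the initial conditions: y(0) = 11/160 + C1 + C2 = 5 and y'(0) = 1/8 - 4*C1 + 5*C2 = -2. Solving gives C1 = 857/288, C2 = 88/45.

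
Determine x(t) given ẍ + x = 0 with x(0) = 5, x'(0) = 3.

x = 3*sin(t) + 5*cos(t)

Characteristic equation r² + 1 = 0 has discriminant (0)² - 4·(1) = -4 < 0, so r = ± i.
Hence x_h = C1*cos(t) + C2*sin(t).
Apply the initial conditions: x(0) = C1 = 5 and x'(0) = C2 = 3. Solving gives C1 = 5, C2 = 3.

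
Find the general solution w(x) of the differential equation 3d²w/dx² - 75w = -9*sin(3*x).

w = 3*sin(3*x)/34 + C1*exp(5*x) + C2*exp(-5*x)

Divide through by 3: w'' - 25w = -3*sin(3*x).
Characteristic equation r² - 25 = 0 factors as (r - 5)(r + 5) = 0, so r = 5, -5.
Hence w_h = C1*exp(5*x) + C2*exp(-5*x).
Try w_p = A*cos(3*x) + B*sin(3*x). Substituting and equating the coefficients of cos(3x) and sin(3x) gives A = 0, B = 3/34, so w_p = 3*sin(3*x)/34.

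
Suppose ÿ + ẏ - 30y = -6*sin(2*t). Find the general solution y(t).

Characteristic equation r² + r - 30 = 0 factors as (r - 5)(r + 6) = 0, so r = 5, -6.
Hence y_h = C1*exp(5*t) + C2*exp(-6*t).
Try y_p = A*cos(2*t) + B*sin(2*t). Substituting and equating the coefficients of cos(2t) and sin(2t) gives A = 3/290, B = 51/290, so y_p = 3*cos(2*t)/290 + 51*sin(2*t)/290.

y = 3*cos(2*t)/290 + 51*sin(2*t)/290 + C1*exp(5*t) + C2*exp(-6*t)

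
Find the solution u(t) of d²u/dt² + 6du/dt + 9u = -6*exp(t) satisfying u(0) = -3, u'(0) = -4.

Characteristic equation r² + 6r + 9 = 0 has discriminant (6)² - 4·(9) = 0, so r = -3 is a repeated root.
Hence u_h = (C1 + C2*t)*exp(-3*t).
Try u_p = A*exp(t). Substituting into the equation and dividing by exp(t) gives A = -3/8, so u_p = -3*exp(t)/8.
General solution: u = -3*exp(t)/8 + C1*exp(-3*t) + C2*t*exp(-3*t).
Apply the initial conditions: u(0) = -3/8 + C1 = -3 and u'(0) = -3/8 + C2 - 3*C1 = -4. Solving gives C1 = -21/8, C2 = -23/2.

u = -21*exp(-3*t)/8 - 3*exp(t)/8 - 23*t*exp(-3*t)/2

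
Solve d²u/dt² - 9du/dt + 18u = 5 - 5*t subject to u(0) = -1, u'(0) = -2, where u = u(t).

Characteristic equation r² - 9r + 18 = 0 factors as (r - 3)(r - 6) = 0, so r = 3, 6.
Hence u_h = C1*exp(3*t) + C2*exp(6*t).
For the particular solution try u_p = A0 + A1*t. Substituting and matching coefficients of each power of t gives A0 = 5/36, A1 = -5/18, so u_p = 5/36 - 5*t/18.
General solution: u = 5/36 - 5*t/18 + C1*exp(3*t) + C2*exp(6*t).
Apply the initial conditions: u(0) = 5/36 + C1 + C2 = -1 and u'(0) = -5/18 + 3*C1 + 6*C2 = -2. Solving gives C1 = -46/27, C2 = 61/108.

u = 5/36 - 46*exp(3*t)/27 - 5*t/18 + 61*exp(6*t)/108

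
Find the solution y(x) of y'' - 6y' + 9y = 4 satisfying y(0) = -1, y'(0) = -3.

y = 4/9 - 13*exp(3*x)/9 + 4*x*exp(3*x)/3

Characteristic equation r² - 6r + 9 = 0 has discriminant (-6)² - 4·(9) = 0, so r = 3 is a repeated root.
Hence y_h = (C1 + C2*x)*exp(3*x).
For the particular solution try y_p = A0. Substituting and matching coefficients of each power of x gives A0 = 4/9, so y_p = 4/9.
General solution: y = 4/9 + C1*exp(3*x) + C2*x*exp(3*x).
Apply the initial conditions: y(0) = 4/9 + C1 = -1 and y'(0) = C2 + 3*C1 = -3. Solving gives C1 = -13/9, C2 = 4/3.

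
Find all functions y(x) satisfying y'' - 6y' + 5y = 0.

y = C1*exp(x) + C2*exp(5*x)

Characteristic equation r² - 6r + 5 = 0 factors as (r - 1)(r - 5) = 0, so r = 1, 5.
Hence y_h = C1*exp(x) + C2*exp(5*x).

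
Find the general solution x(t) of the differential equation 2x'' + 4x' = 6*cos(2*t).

x = C2 - 3*cos(2*t)/8 + 3*sin(2*t)/8 + C1*exp(-2*t)

Divide through by 2: x'' + 2x' = 3*cos(2*t).
Characteristic equation r² + 2r = 0 factors as (r + 2)r = 0, so r = -2, 0.
Hence x_h = C1*exp(-2*t) + C2.
Try x_p = A*cos(2*t) + B*sin(2*t). Substituting and equating the coefficients of cos(2t) and sin(2t) gives A = -3/8, B = 3/8, so x_p = -3*cos(2*t)/8 + 3*sin(2*t)/8.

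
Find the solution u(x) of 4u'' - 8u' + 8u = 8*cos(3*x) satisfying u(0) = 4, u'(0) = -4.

u = -14*cos(3*x)/85 - 12*sin(3*x)/85 - 658*exp(x)*sin(x)/85 + 354*cos(x)*exp(x)/85

Divide through by 4: u'' - 2u' + 2u = 2*cos(3*x).
Characteristic equation r² - 2r + 2 = 0 has discriminant (-2)² - 4·(2) = -4 < 0, so r = 1 ± i.
Hence u_h = C1*cos(x)*exp(x) + C2*exp(x)*sin(x).
Try u_p = A*cos(3*x) + B*sin(3*x). Substituting and equating the coefficients of cos(3x) and sin(3x) gives A = -14/85, B = -12/85, so u_p = -14*cos(3*x)/85 - 12*sin(3*x)/85.
General solution: u = -14*cos(3*x)/85 - 12*sin(3*x)/85 + C1*cos(x)*exp(x) + C2*exp(x)*sin(x).
Apply the initial conditions: u(0) = -14/85 + C1 = 4 and u'(0) = -36/85 + C1 + C2 = -4. Solving gives C1 = 354/85, C2 = -658/85.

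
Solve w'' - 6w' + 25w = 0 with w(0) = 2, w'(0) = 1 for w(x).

Characteristic equation r² - 6r + 25 = 0 has discriminant (-6)² - 4·(25) = -64 < 0, so r = 3 ± 4i.
Hence w_h = C1*cos(4*x)*exp(3*x) + C2*exp(3*x)*sin(4*x).
Apply the initial conditions: w(0) = C1 = 2 and w'(0) = 3*C1 + 4*C2 = 1. Solving gives C1 = 2, C2 = -5/4.

w = 2*cos(4*x)*exp(3*x) - 5*exp(3*x)*sin(4*x)/4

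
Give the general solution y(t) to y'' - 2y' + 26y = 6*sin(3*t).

Characteristic equation r² - 2r + 26 = 0 has discriminant (-2)² - 4·(26) = -100 < 0, so r = 1 ± 5i.
Hence y_h = C1*cos(5*t)*exp(t) + C2*exp(t)*sin(5*t).
Try y_p = A*cos(3*t) + B*sin(3*t). Substituting and equating the coefficients of cos(3t) and sin(3t) gives A = 36/325, B = 102/325, so y_p = 36*cos(3*t)/325 + 102*sin(3*t)/325.

y = 36*cos(3*t)/325 + 102*sin(3*t)/325 + C1*cos(5*t)*exp(t) + C2*exp(t)*sin(5*t)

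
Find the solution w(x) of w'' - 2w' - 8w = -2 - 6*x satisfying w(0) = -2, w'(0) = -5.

w = 1/16 - 79*exp(4*x)/48 - 5*exp(-2*x)/12 + 3*x/4

Characteristic equation r² - 2r - 8 = 0 factors as (r - 4)(r + 2) = 0, so r = 4, -2.
Hence w_h = C1*exp(4*x) + C2*exp(-2*x).
For the particular solution try w_p = A0 + A1*x. Substituting and matching coefficients of each power of x gives A0 = 1/16, A1 = 3/4, so w_p = 1/16 + 3*x/4.
General solution: w = 1/16 + 3*x/4 + C1*exp(4*x) + C2*exp(-2*x).
Apply the initial conditions: w(0) = 1/16 + C1 + C2 = -2 and w'(0) = 3/4 - 2*C2 + 4*C1 = -5. Solving gives C1 = -79/48, C2 = -5/12.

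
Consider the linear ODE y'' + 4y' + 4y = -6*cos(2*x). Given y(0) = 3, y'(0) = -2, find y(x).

y = 3*exp(-2*x) - 3*sin(2*x)/4 + 11*x*exp(-2*x)/2

Characteristic equation r² + 4r + 4 = 0 has discriminant (4)² - 4·(4) = 0, so r = -2 is a repeated root.
Hence y_h = (C1 + C2*x)*exp(-2*x).
Try y_p = A*cos(2*x) + B*sin(2*x). Substituting and equating the coefficients of cos(2x) and sin(2x) gives A = 0, B = -3/4, so y_p = -3*sin(2*x)/4.
General solution: y = -3*sin(2*x)/4 + C1*exp(-2*x) + C2*x*exp(-2*x).
Apply the initial conditions: y(0) = C1 = 3 and y'(0) = -3/2 + C2 - 2*C1 = -2. Solving gives C1 = 3, C2 = 11/2.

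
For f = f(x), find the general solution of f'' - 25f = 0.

f = C1*exp(-5*x) + C2*exp(5*x)

Characteristic equation r² - 25 = 0 factors as (r + 5)(r - 5) = 0, so r = -5, 5.
Hence f_h = C1*exp(-5*x) + C2*exp(5*x).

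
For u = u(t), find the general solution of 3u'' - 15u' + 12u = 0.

u = C1*exp(t) + C2*exp(4*t)

Divide through by 3: u'' - 5u' + 4u = 0.
Characteristic equation r² - 5r + 4 = 0 factors as (r - 1)(r - 4) = 0, so r = 1, 4.
Hence u_h = C1*exp(t) + C2*exp(4*t).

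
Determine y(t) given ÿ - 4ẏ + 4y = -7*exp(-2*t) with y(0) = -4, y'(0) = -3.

y = -57*exp(2*t)/16 - 7*exp(-2*t)/16 + 13*t*exp(2*t)/4

Characteristic equation r² - 4r + 4 = 0 has discriminant (-4)² - 4·(4) = 0, so r = 2 is a repeated root.
Hence y_h = (C1 + C2*t)*exp(2*t).
Try y_p = A*exp(-2*t). Substituting into the equation and dividing by exp(-2*t) gives A = -7/16, so y_p = -7*exp(-2*t)/16.
General solution: y = -7*exp(-2*t)/16 + C1*exp(2*t) + C2*t*exp(2*t).
Apply the initial conditions: y(0) = -7/16 + C1 = -4 and y'(0) = 7/8 + C2 + 2*C1 = -3. Solving gives C1 = -57/16, C2 = 13/4.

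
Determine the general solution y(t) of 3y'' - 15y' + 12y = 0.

Divide through by 3: y'' - 5y' + 4y = 0.
Characteristic equation r² - 5r + 4 = 0 factors as (r - 4)(r - 1) = 0, so r = 4, 1.
Hence y_h = C1*exp(4*t) + C2*exp(t).

y = C1*exp(4*t) + C2*exp(t)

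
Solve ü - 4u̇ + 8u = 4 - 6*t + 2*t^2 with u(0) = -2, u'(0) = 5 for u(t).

Characteristic equation r² - 4r + 8 = 0 has discriminant (-4)² - 4·(8) = -16 < 0, so r = 2 ± 2i.
Hence u_h = C1*cos(2*t)*exp(2*t) + C2*exp(2*t)*sin(2*t).
For the particular solution try u_p = A0 + A1*t + A2*t^2. Substituting and matching coefficients of each power of t gives A0 = 3/16, A1 = -1/2, A2 = 1/4, so u_p = 3/16 - t/2 + t^2/4.
General solution: u = 3/16 - t/2 + t^2/4 + C1*cos(2*t)*exp(2*t) + C2*exp(2*t)*sin(2*t).
Apply the initial conditions: u(0) = 3/16 + C1 = -2 and u'(0) = -1/2 + 2*C1 + 2*C2 = 5. Solving gives C1 = -35/16, C2 = 79/16.

u = 3/16 - t/2 + t**2/4 - 35*cos(2*t)*exp(2*t)/16 + 79*exp(2*t)*sin(2*t)/16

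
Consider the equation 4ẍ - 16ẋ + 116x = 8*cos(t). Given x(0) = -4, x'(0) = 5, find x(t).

x = -sin(t)/100 + 7*cos(t)/100 - 407*cos(5*t)*exp(2*t)/100 + 263*exp(2*t)*sin(5*t)/100

Divide through by 4: x'' - 4x' + 29x = 2*cos(t).
Characteristic equation r² - 4r + 29 = 0 has discriminant (-4)² - 4·(29) = -100 < 0, so r = 2 ± 5i.
Hence x_h = C1*cos(5*t)*exp(2*t) + C2*exp(2*t)*sin(5*t).
Try x_p = A*cos(t) + B*sin(t). Substituting and equating the coefficients of cos(t) and sin(t) gives A = 7/100, B = -1/100, so x_p = -sin(t)/100 + 7*cos(t)/100.
General solution: x = -sin(t)/100 + 7*cos(t)/100 + C1*cos(5*t)*exp(2*t) + C2*exp(2*t)*sin(5*t).
Apply the initial conditions: x(0) = 7/100 + C1 = -4 and x'(0) = -1/100 + 2*C1 + 5*C2 = 5. Solving gives C1 = -407/100, C2 = 263/100.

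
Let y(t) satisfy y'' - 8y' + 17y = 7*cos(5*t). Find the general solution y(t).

y = -35*sin(5*t)/208 - 7*cos(5*t)/208 + C1*cos(t)*exp(4*t) + C2*exp(4*t)*sin(t)

Characteristic equation r² - 8r + 17 = 0 has discriminant (-8)² - 4·(17) = -4 < 0, so r = 4 ± i.
Hence y_h = C1*cos(t)*exp(4*t) + C2*exp(4*t)*sin(t).
Try y_p = A*cos(5*t) + B*sin(5*t). Substituting and equating the coefficients of cos(5t) and sin(5t) gives A = -7/208, B = -35/208, so y_p = -35*sin(5*t)/208 - 7*cos(5*t)/208.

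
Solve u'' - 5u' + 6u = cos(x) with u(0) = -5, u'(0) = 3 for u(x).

Characteristic equation r² - 5r + 6 = 0 factors as (r - 3)(r - 2) = 0, so r = 3, 2.
Hence u_h = C1*exp(3*x) + C2*exp(2*x).
Try u_p = A*cos(x) + B*sin(x). Substituting and equating the coefficients of cos(x) and sin(x) gives A = 1/10, B = -1/10, so u_p = -sin(x)/10 + cos(x)/10.
General solution: u = -sin(x)/10 + cos(x)/10 + C1*exp(3*x) + C2*exp(2*x).
Apply the initial conditions: u(0) = 1/10 + C1 + C2 = -5 and u'(0) = -1/10 + 2*C2 + 3*C1 = 3. Solving gives C1 = 133/10, C2 = -92/5.

u = -92*exp(2*x)/5 - sin(x)/10 + cos(x)/10 + 133*exp(3*x)/10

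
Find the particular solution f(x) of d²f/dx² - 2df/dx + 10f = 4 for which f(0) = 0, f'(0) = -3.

Characteristic equation r² - 2r + 10 = 0 has discriminant (-2)² - 4·(10) = -36 < 0, so r = 1 ± 3i.
Hence f_h = C1*cos(3*x)*exp(x) + C2*exp(x)*sin(3*x).
For the particular solution try f_p = A0. Substituting and matching coefficients of each power of x gives A0 = 2/5, so f_p = 2/5.
General solution: f = 2/5 + C1*cos(3*x)*exp(x) + C2*exp(x)*sin(3*x).
Apply the initial conditions: f(0) = 2/5 + C1 = 0 and f'(0) = C1 + 3*C2 = -3. Solving gives C1 = -2/5, C2 = -13/15.

f = 2/5 - 13*exp(x)*sin(3*x)/15 - 2*cos(3*x)*exp(x)/5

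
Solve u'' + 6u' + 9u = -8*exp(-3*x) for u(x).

Characteristic equation r² + 6r + 9 = 0 has discriminant (6)² - 4·(9) = 0, so r = -3 is a repeated root.
Hence u_h = (C1 + C2*x)*exp(-3*x).
Since exp(-3*x) solves the homogeneous equation (r = -3 is a root of multiplicity 2), multiply the trial by x^2. Try u_p = A*x^2*exp(-3*x). Substituting into the equation and dividing by exp(-3*x) gives A = -4, so u_p = -4*x^2*exp(-3*x).

u = C1*exp(-3*x) - 4*x**2*exp(-3*x) + C2*x*exp(-3*x)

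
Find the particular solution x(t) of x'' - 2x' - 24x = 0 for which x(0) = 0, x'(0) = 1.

Characteristic equation r² - 2r - 24 = 0 factors as (r + 4)(r - 6) = 0, so r = -4, 6.
Hence x_h = C1*exp(-4*t) + C2*exp(6*t).
Apply the initial conditions: x(0) = C1 + C2 = 0 and x'(0) = -4*C1 + 6*C2 = 1. Solving gives C1 = -1/10, C2 = 1/10.

x = -exp(-4*t)/10 + exp(6*t)/10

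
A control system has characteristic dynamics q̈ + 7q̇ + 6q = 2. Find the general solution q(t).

q = 1/3 + C1*exp(-6*t) + C2*exp(-t)

Characteristic equation r² + 7r + 6 = 0 factors as (r + 6)(r + 1) = 0, so r = -6, -1.
Hence q_h = C1*exp(-6*t) + C2*exp(-t).
For the particular solution try q_p = A0. Substituting and matching coefficients of each power of t gives A0 = 1/3, so q_p = 1/3.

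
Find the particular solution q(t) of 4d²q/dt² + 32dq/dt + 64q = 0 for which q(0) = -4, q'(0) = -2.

Divide through by 4: q'' + 8q' + 16q = 0.
Characteristic equation r² + 8r + 16 = 0 has discriminant (8)² - 4·(16) = 0, so r = -4 is a repeated root.
Hence q_h = (C1 + C2*t)*exp(-4*t).
Apply the initial conditions: q(0) = C1 = -4 and q'(0) = C2 - 4*C1 = -2. Solving gives C1 = -4, C2 = -18.

q = -4*exp(-4*t) - 18*t*exp(-4*t)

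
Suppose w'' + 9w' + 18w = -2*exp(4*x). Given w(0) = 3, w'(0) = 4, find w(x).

Characteristic equation r² + 9r + 18 = 0 factors as (r + 6)(r + 3) = 0, so r = -6, -3.
Hence w_h = C1*exp(-6*x) + C2*exp(-3*x).
Try w_p = A*exp(4*x). Substituting into the equation and dividing by exp(4*x) gives A = -1/35, so w_p = -exp(4*x)/35.
General solution: w = -exp(4*x)/35 + C1*exp(-6*x) + C2*exp(-3*x).
Apply the initial conditions: w(0) = -1/35 + C1 + C2 = 3 and w'(0) = -4/35 - 6*C1 - 3*C2 = 4. Solving gives C1 = -22/5, C2 = 52/7.

w = -22*exp(-6*x)/5 - exp(4*x)/35 + 52*exp(-3*x)/7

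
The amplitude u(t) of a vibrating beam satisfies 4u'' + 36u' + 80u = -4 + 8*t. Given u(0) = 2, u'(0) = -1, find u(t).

u = -19/200 - 182*exp(-5*t)/25 + t/10 + 75*exp(-4*t)/8

Divide through by 4: u'' + 9u' + 20u = -1 + 2*t.
Characteristic equation r² + 9r + 20 = 0 factors as (r + 5)(r + 4) = 0, so r = -5, -4.
Hence u_h = C1*exp(-5*t) + C2*exp(-4*t).
For the particular solution try u_p = A0 + A1*t. Substituting and matching coefficients of each power of t gives A0 = -19/200, A1 = 1/10, so u_p = -19/200 + t/10.
General solution: u = -19/200 + t/10 + C1*exp(-5*t) + C2*exp(-4*t).
Apply the initial conditions: u(0) = -19/200 + C1 + C2 = 2 and u'(0) = 1/10 - 5*C1 - 4*C2 = -1. Solving gives C1 = -182/25, C2 = 75/8.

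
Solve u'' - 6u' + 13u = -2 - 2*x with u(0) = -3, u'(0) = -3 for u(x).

u = -38/169 - 2*x/13 - 469*cos(2*x)*exp(3*x)/169 + 463*exp(3*x)*sin(2*x)/169

Characteristic equation r² - 6r + 13 = 0 has discriminant (-6)² - 4·(13) = -16 < 0, so r = 3 ± 2i.
Hence u_h = C1*cos(2*x)*exp(3*x) + C2*exp(3*x)*sin(2*x).
For the particular solution try u_p = A0 + A1*x. Substituting and matching coefficients of each power of x gives A0 = -38/169, A1 = -2/13, so u_p = -38/169 - 2*x/13.
General solution: u = -38/169 - 2*x/13 + C1*cos(2*x)*exp(3*x) + C2*exp(3*x)*sin(2*x).
Apply the initial conditions: u(0) = -38/169 + C1 = -3 and u'(0) = -2/13 + 2*C2 + 3*C1 = -3. Solving gives C1 = -469/169, C2 = 463/169.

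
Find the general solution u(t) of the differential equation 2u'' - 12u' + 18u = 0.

u = C1*exp(3*t) + C2*t*exp(3*t)

Divide through by 2: u'' - 6u' + 9u = 0.
Characteristic equation r² - 6r + 9 = 0 has discriminant (-6)² - 4·(9) = 0, so r = 3 is a repeated root.
Hence u_h = (C1 + C2*t)*exp(3*t).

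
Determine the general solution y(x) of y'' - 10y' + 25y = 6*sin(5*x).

y = 3*cos(5*x)/25 + C1*exp(5*x) + C2*x*exp(5*x)

Characteristic equation r² - 10r + 25 = 0 has discriminant (-10)² - 4·(25) = 0, so r = 5 is a repeated root.
Hence y_h = (C1 + C2*x)*exp(5*x).
Try y_p = A*cos(5*x) + B*sin(5*x). Substituting and equating the coefficients of cos(5x) and sin(5x) gives A = 3/25, B = 0, so y_p = 3*cos(5*x)/25.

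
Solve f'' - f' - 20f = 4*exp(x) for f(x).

Characteristic equation r² - r - 20 = 0 factors as (r + 4)(r - 5) = 0, so r = -4, 5.
Hence f_h = C1*exp(-4*x) + C2*exp(5*x).
Try f_p = A*exp(x). Substituting into the equation and dividing by exp(x) gives A = -1/5, so f_p = -exp(x)/5.

f = -exp(x)/5 + C1*exp(-4*x) + C2*exp(5*x)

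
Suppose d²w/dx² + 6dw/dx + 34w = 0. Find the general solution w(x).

w = C1*cos(5*x)*exp(-3*x) + C2*exp(-3*x)*sin(5*x)

Characteristic equation r² + 6r + 34 = 0 has discriminant (6)² - 4·(34) = -100 < 0, so r = -3 ± 5i.
Hence w_h = C1*cos(5*x)*exp(-3*x) + C2*exp(-3*x)*sin(5*x).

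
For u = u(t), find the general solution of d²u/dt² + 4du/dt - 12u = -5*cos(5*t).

Characteristic equation r² + 4r - 12 = 0 factors as (r + 6)(r - 2) = 0, so r = -6, 2.
Hence u_h = C1*exp(-6*t) + C2*exp(2*t).
Try u_p = A*cos(5*t) + B*sin(5*t). Substituting and equating the coefficients of cos(5t) and sin(5t) gives A = 185/1769, B = -100/1769, so u_p = -100*sin(5*t)/1769 + 185*cos(5*t)/1769.

u = -100*sin(5*t)/1769 + 185*cos(5*t)/1769 + C1*exp(-6*t) + C2*exp(2*t)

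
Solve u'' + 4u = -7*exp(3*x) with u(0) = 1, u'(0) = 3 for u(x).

Characteristic equation r² + 4 = 0 has discriminant (0)² - 4·(4) = -16 < 0, so r = ± 2i.
Hence u_h = C1*cos(2*x) + C2*sin(2*x).
Try u_p = A*exp(3*x). Substituting into the equation and dividing by exp(3*x) gives A = -7/13, so u_p = -7*exp(3*x)/13.
General solution: u = -7*exp(3*x)/13 + C1*cos(2*x) + C2*sin(2*x).
Apply the initial conditions: u(0) = -7/13 + C1 = 1 and u'(0) = -21/13 + 2*C2 = 3. Solving gives C1 = 20/13, C2 = 30/13.

u = -7*exp(3*x)/13 + 20*cos(2*x)/13 + 30*sin(2*x)/13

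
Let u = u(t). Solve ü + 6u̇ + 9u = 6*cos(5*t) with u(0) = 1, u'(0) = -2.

u = -24*cos(5*t)/289 + 45*sin(5*t)/289 + 313*exp(-3*t)/289 + 8*t*exp(-3*t)/17

Characteristic equation r² + 6r + 9 = 0 has discriminant (6)² - 4·(9) = 0, so r = -3 is a repeated root.
Hence u_h = (C1 + C2*t)*exp(-3*t).
Try u_p = A*cos(5*t) + B*sin(5*t). Substituting and equating the coefficients of cos(5t) and sin(5t) gives A = -24/289, B = 45/289, so u_p = -24*cos(5*t)/289 + 45*sin(5*t)/289.
General solution: u = -24*cos(5*t)/289 + 45*sin(5*t)/289 + C1*exp(-3*t) + C2*t*exp(-3*t).
Apply the initial conditions: u(0) = -24/289 + C1 = 1 and u'(0) = 225/289 + C2 - 3*C1 = -2. Solving gives C1 = 313/289, C2 = 8/17.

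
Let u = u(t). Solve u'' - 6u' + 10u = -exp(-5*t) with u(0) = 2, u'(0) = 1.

Characteristic equation r² - 6r + 10 = 0 has discriminant (-6)² - 4·(10) = -4 < 0, so r = 3 ± i.
Hence u_h = C1*cos(t)*exp(3*t) + C2*exp(3*t)*sin(t).
Try u_p = A*exp(-5*t). Substituting into the equation and dividing by exp(-5*t) gives A = -1/65, so u_p = -exp(-5*t)/65.
General solution: u = -exp(-5*t)/65 + C1*cos(t)*exp(3*t) + C2*exp(3*t)*sin(t).
Apply the initial conditions: u(0) = -1/65 + C1 = 2 and u'(0) = 1/13 + C2 + 3*C1 = 1. Solving gives C1 = 131/65, C2 = -333/65.

u = -exp(-5*t)/65 - 333*exp(3*t)*sin(t)/65 + 131*cos(t)*exp(3*t)/65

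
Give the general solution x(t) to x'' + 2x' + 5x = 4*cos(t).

x = 2*sin(t)/5 + 4*cos(t)/5 + C1*cos(2*t)*exp(-t) + C2*exp(-t)*sin(2*t)

Characteristic equation r² + 2r + 5 = 0 has discriminant (2)² - 4·(5) = -16 < 0, so r = -1 ± 2i.
Hence x_h = C1*cos(2*t)*exp(-t) + C2*exp(-t)*sin(2*t).
Try x_p = A*cos(t) + B*sin(t). Substituting and equating the coefficients of cos(t) and sin(t) gives A = 4/5, B = 2/5, so x_p = 2*sin(t)/5 + 4*cos(t)/5.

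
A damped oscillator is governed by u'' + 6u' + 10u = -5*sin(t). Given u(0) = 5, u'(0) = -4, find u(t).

Characteristic equation r² + 6r + 10 = 0 has discriminant (6)² - 4·(10) = -4 < 0, so r = -3 ± i.
Hence u_h = C1*cos(t)*exp(-3*t) + C2*exp(-3*t)*sin(t).
Try u_p = A*cos(t) + B*sin(t). Substituting and equating the coefficients of cos(t) and sin(t) gives A = 10/39, B = -5/13, so u_p = -5*sin(t)/13 + 10*cos(t)/39.
General solution: u = -5*sin(t)/13 + 10*cos(t)/39 + C1*cos(t)*exp(-3*t) + C2*exp(-3*t)*sin(t).
Apply the initial conditions: u(0) = 10/39 + C1 = 5 and u'(0) = -5/13 + C2 - 3*C1 = -4. Solving gives C1 = 185/39, C2 = 138/13.

u = -5*sin(t)/13 + 10*cos(t)/39 + 138*exp(-3*t)*sin(t)/13 + 185*cos(t)*exp(-3*t)/39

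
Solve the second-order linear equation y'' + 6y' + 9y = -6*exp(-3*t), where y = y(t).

Characteristic equation r² + 6r + 9 = 0 has discriminant (6)² - 4·(9) = 0, so r = -3 is a repeated root.
Hence y_h = (C1 + C2*t)*exp(-3*t).
Since exp(-3*t) solves the homogeneous equation (r = -3 is a root of multiplicity 2), multiply the trial by t^2. Try y_p = A*t^2*exp(-3*t). Substituting into the equation and dividing by exp(-3*t) gives A = -3, so y_p = -3*t^2*exp(-3*t).

y = C1*exp(-3*t) - 3*t**2*exp(-3*t) + C2*t*exp(-3*t)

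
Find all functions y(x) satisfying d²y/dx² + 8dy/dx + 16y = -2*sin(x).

Characteristic equation r² + 8r + 16 = 0 has discriminant (8)² - 4·(16) = 0, so r = -4 is a repeated root.
Hence y_h = (C1 + C2*x)*exp(-4*x).
Try y_p = A*cos(x) + B*sin(x). Substituting and equating the coefficients of cos(x) and sin(x) gives A = 16/289, B = -30/289, so y_p = -30*sin(x)/289 + 16*cos(x)/289.

y = -30*sin(x)/289 + 16*cos(x)/289 + C1*exp(-4*x) + C2*x*exp(-4*x)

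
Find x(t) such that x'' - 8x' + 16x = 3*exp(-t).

Characteristic equation r² - 8r + 16 = 0 has discriminant (-8)² - 4·(16) = 0, so r = 4 is a repeated root.
Hence x_h = (C1 + C2*t)*exp(4*t).
Try x_p = A*exp(-t). Substituting into the equation and dividing by exp(-t) gives A = 3/25, so x_p = 3*exp(-t)/25.

x = 3*exp(-t)/25 + C1*exp(4*t) + C2*t*exp(4*t)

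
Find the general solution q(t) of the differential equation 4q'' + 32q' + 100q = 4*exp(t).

q = exp(t)/34 + C1*cos(3*t)*exp(-4*t) + C2*exp(-4*t)*sin(3*t)

Divide through by 4: q'' + 8q' + 25q = exp(t).
Characteristic equation r² + 8r + 25 = 0 has discriminant (8)² - 4·(25) = -36 < 0, so r = -4 ± 3i.
Hence q_h = C1*cos(3*t)*exp(-4*t) + C2*exp(-4*t)*sin(3*t).
Try q_p = A*exp(t). Substituting into the equation and dividing by exp(t) gives A = 1/34, so q_p = exp(t)/34.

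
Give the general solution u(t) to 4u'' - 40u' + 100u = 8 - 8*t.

Divide through by 4: u'' - 10u' + 25u = 2 - 2*t.
Characteristic equation r² - 10r + 25 = 0 has discriminant (-10)² - 4·(25) = 0, so r = 5 is a repeated root.
Hence u_h = (C1 + C2*t)*exp(5*t).
For the particular solution try u_p = A0 + A1*t. Substituting and matching coefficients of each power of t gives A0 = 6/125, A1 = -2/25, so u_p = 6/125 - 2*t/25.

u = 6/125 - 2*t/25 + C1*exp(5*t) + C2*t*exp(5*t)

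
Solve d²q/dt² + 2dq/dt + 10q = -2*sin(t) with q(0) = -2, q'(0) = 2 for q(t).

Characteristic equation r² + 2r + 10 = 0 has discriminant (2)² - 4·(10) = -36 < 0, so r = -1 ± 3i.
Hence q_h = C1*cos(3*t)*exp(-t) + C2*exp(-t)*sin(3*t).
Try q_p = A*cos(t) + B*sin(t). Substituting and equating the coefficients of cos(t) and sin(t) gives A = 4/85, B = -18/85, so q_p = -18*sin(t)/85 + 4*cos(t)/85.
General solution: q = -18*sin(t)/85 + 4*cos(t)/85 + C1*cos(3*t)*exp(-t) + C2*exp(-t)*sin(3*t).
Apply the initial conditions: q(0) = 4/85 + C1 = -2 and q'(0) = -18/85 - C1 + 3*C2 = 2. Solving gives C1 = -174/85, C2 = 14/255.

q = -18*sin(t)/85 + 4*cos(t)/85 - 174*cos(3*t)*exp(-t)/85 + 14*exp(-t)*sin(3*t)/255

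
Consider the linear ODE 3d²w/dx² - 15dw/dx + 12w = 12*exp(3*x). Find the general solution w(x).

Divide through by 3: w'' - 5w' + 4w = 4*exp(3*x).
Characteristic equation r² - 5r + 4 = 0 factors as (r - 4)(r - 1) = 0, so r = 4, 1.
Hence w_h = C1*exp(4*x) + C2*exp(x).
Try w_p = A*exp(3*x). Substituting into the equation and dividing by exp(3*x) gives A = -2, so w_p = -2*exp(3*x).

w = -2*exp(3*x) + C1*exp(4*x) + C2*exp(x)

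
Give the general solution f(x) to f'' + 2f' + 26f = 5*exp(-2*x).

f = 5*exp(-2*x)/26 + C1*cos(5*x)*exp(-x) + C2*exp(-x)*sin(5*x)

Characteristic equation r² + 2r + 26 = 0 has discriminant (2)² - 4·(26) = -100 < 0, so r = -1 ± 5i.
Hence f_h = C1*cos(5*x)*exp(-x) + C2*exp(-x)*sin(5*x).
Try f_p = A*exp(-2*x). Substituting into the equation and dividing by exp(-2*x) gives A = 5/26, so f_p = 5*exp(-2*x)/26.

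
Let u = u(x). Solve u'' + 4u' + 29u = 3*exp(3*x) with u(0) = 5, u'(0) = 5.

Characteristic equation r² + 4r + 29 = 0 has discriminant (4)² - 4·(29) = -100 < 0, so r = -2 ± 5i.
Hence u_h = C1*cos(5*x)*exp(-2*x) + C2*exp(-2*x)*sin(5*x).
Try u_p = A*exp(3*x). Substituting into the equation and dividing by exp(3*x) gives A = 3/50, so u_p = 3*exp(3*x)/50.
General solution: u = 3*exp(3*x)/50 + C1*cos(5*x)*exp(-2*x) + C2*exp(-2*x)*sin(5*x).
Apply the initial conditions: u(0) = 3/50 + C1 = 5 and u'(0) = 9/50 - 2*C1 + 5*C2 = 5. Solving gives C1 = 247/50, C2 = 147/50.

u = 3*exp(3*x)/50 + 147*exp(-2*x)*sin(5*x)/50 + 247*cos(5*x)*exp(-2*x)/50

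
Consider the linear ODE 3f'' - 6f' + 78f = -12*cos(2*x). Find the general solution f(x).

f = -22*cos(2*x)/125 + 4*sin(2*x)/125 + C1*cos(5*x)*exp(x) + C2*exp(x)*sin(5*x)

Divide through by 3: f'' - 2f' + 26f = -4*cos(2*x).
Characteristic equation r² - 2r + 26 = 0 has discriminant (-2)² - 4·(26) = -100 < 0, so r = 1 ± 5i.
Hence f_h = C1*cos(5*x)*exp(x) + C2*exp(x)*sin(5*x).
Try f_p = A*cos(2*x) + B*sin(2*x). Substituting and equating the coefficients of cos(2x) and sin(2x) gives A = -22/125, B = 4/125, so f_p = -22*cos(2*x)/125 + 4*sin(2*x)/125.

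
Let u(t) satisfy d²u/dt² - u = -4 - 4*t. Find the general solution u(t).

u = 4 + 4*t + C1*exp(t) + C2*exp(-t)

Characteristic equation r² - 1 = 0 factors as (r - 1)(r + 1) = 0, so r = 1, -1.
Hence u_h = C1*exp(t) + C2*exp(-t).
For the particular solution try u_p = A0 + A1*t. Substituting and matching coefficients of each power of t gives A0 = 4, A1 = 4, so u_p = 4 + 4*t.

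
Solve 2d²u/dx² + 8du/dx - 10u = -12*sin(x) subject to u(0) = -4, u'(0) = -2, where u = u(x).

u = -25*exp(x)/6 - 23*exp(-5*x)/78 + 6*cos(x)/13 + 9*sin(x)/13

Divide through by 2: u'' + 4u' - 5u = -6*sin(x).
Characteristic equation r² + 4r - 5 = 0 factors as (r + 5)(r - 1) = 0, so r = -5, 1.
Hence u_h = C1*exp(-5*x) + C2*exp(x).
Try u_p = A*cos(x) + B*sin(x). Substituting and equating the coefficients of cos(x) and sin(x) gives A = 6/13, B = 9/13, so u_p = 6*cos(x)/13 + 9*sin(x)/13.
General solution: u = 6*cos(x)/13 + 9*sin(x)/13 + C1*exp(-5*x) + C2*exp(x).
Apply the initial conditions: u(0) = 6/13 + C1 + C2 = -4 and u'(0) = 9/13 + C2 - 5*C1 = -2. Solving gives C1 = -23/78, C2 = -25/6.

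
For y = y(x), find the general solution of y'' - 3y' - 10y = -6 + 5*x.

Characteristic equation r² - 3r - 10 = 0 factors as (r + 2)(r - 5) = 0, so r = -2, 5.
Hence y_h = C1*exp(-2*x) + C2*exp(5*x).
For the particular solution try y_p = A0 + A1*x. Substituting and matching coefficients of each power of x gives A0 = 3/4, A1 = -1/2, so y_p = 3/4 - x/2.

y = 3/4 - x/2 + C1*exp(-2*x) + C2*exp(5*x)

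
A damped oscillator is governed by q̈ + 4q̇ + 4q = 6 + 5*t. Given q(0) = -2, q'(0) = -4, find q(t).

q = 1/4 - 9*exp(-2*t)/4 + 5*t/4 - 39*t*exp(-2*t)/4

Characteristic equation r² + 4r + 4 = 0 has discriminant (4)² - 4·(4) = 0, so r = -2 is a repeated root.
Hence q_h = (C1 + C2*t)*exp(-2*t).
For the particular solution try q_p = A0 + A1*t. Substituting and matching coefficients of each power of t gives A0 = 1/4, A1 = 5/4, so q_p = 1/4 + 5*t/4.
General solution: q = 1/4 + 5*t/4 + C1*exp(-2*t) + C2*t*exp(-2*t).
Apply the initial conditions: q(0) = 1/4 + C1 = -2 and q'(0) = 5/4 + C2 - 2*C1 = -4. Solving gives C1 = -9/4, C2 = -39/4.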